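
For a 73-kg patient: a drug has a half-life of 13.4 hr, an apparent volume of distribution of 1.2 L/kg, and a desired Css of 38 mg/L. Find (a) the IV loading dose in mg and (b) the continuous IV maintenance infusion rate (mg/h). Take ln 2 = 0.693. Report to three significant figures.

(a) 3330 mg; (b) 172 mg/h

Vd(total) = 73 kg × 1.2 L/kg = 87.60 L
LD = Vd × C = 87.60 × 38 = 3329 mg
CL = 0.693 × Vd / t½ = 0.693 × 87.60 / 13.4 = 4.530 L/h
Infusion rate = CL × Css = 4.530 × 38 = 172.1 mg/h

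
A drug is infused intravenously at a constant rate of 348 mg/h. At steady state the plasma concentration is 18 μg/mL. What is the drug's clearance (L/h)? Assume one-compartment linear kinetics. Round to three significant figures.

19.3 L/h

At steady state, infusion rate = CL × Css, so CL = rate / Css.
CL = 348 / 18 = 19.33 L/h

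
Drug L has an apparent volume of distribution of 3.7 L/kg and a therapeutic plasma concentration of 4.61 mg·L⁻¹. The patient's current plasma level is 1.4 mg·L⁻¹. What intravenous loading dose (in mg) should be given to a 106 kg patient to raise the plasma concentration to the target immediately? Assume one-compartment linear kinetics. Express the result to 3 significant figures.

Vd = 3.7 L/kg × 106 kg = 392.2 L
Concentration deficit ΔC = 4.61 − 1.4 = 3.210 mg/L
LD = Vd × ΔC = 392.2 × 3.210 = 1259 mg

1260 mg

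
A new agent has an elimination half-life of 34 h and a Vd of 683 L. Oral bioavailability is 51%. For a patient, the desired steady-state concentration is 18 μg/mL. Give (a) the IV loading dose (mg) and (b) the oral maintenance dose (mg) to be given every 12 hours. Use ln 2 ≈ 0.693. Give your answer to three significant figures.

(a) 12300 mg; (b) 5900 mg

LD = Vd × C = 683.0 × 18 = 12290 mg
CL = 0.693 × Vd / t½ = 0.693 × 683.0 / 34 = 13.92 L/h
D = CL × Css × τ / F = 13.92 × 18 × 12 / 0.51 = 5896 mg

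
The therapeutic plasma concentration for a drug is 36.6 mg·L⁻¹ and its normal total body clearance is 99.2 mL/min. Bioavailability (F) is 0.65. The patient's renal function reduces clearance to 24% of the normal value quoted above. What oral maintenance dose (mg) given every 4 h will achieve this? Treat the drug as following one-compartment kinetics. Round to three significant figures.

322 mg

CL = 99.2 mL/min × 60/1000 = 5.952 L/h
Patient clearance = 0.24 × 5.952 = 1.428 L/h
D = CL × Css × τ / F = 1.428 × 36.6 × 4 / 0.65 = 321.6 mg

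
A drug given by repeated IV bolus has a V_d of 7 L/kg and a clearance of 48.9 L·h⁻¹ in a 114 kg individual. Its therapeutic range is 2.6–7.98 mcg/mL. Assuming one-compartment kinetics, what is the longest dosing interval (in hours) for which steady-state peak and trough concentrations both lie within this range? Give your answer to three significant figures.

Vd(total) = 114 kg × 7 L/kg = 798.0 L
k = CL / Vd = 48.90 / 798.0 = 0.06128 h⁻¹
Between IV bolus doses, concentration decays as C = C₀·e^(−kτ), so C_peak/C_trough = e^(kτ).
τ_max = ln(C_peak/C_trough) / k = ln(7.98/2.6) / 0.06128 = 1.121 / 0.06128 = 18.29 h

18.3 h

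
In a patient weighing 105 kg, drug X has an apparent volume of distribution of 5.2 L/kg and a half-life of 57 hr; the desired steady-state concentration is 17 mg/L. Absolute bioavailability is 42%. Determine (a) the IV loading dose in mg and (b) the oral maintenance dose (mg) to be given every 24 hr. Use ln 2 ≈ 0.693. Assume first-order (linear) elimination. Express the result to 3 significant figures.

(a) 9280 mg; (b) 6450 mg

Vd(total) = 105 kg × 5.2 L/kg = 546.0 L
LD = Vd × C = 546.0 × 17 = 9282 mg
CL = 0.693 × Vd / t½ = 0.693 × 546.0 / 57 = 6.638 L/h
D = CL × Css × τ / F = 6.638 × 17 × 24 / 0.42 = 6448 mg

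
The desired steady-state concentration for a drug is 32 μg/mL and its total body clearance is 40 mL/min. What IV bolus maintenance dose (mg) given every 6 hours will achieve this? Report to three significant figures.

461 mg

Convert clearance: 40 mL/min × 60 min/h ÷ 1000 mL/L = 2.400 L/h
At steady state, dose per interval replaces the amount cleared in that interval: D/τ = CL·Css.
D = CL × Css × τ = 2.400 × 32 × 6 = 460.8 mg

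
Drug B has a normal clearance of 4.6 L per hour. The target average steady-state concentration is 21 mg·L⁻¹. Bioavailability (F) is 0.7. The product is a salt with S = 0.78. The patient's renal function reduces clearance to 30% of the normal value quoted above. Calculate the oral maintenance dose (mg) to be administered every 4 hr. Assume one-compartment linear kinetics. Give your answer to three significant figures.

Patient clearance = 0.3 × 4.600 = 1.380 L/h
D = CL × Css × τ / F / S = 1.380 × 21 × 4 / 0.7 / 0.78 = 212.3 mg

212 mg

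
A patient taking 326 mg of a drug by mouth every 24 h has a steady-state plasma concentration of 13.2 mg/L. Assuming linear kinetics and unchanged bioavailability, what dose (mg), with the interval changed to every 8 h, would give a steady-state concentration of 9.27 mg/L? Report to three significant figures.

With linear kinetics, Css is proportional to dose rate (D/τ) at fixed clearance.
D₂ = D₁ × (Css,target / Css,current) × (τ₂/τ₁) = 326 × (9.27/13.2) × (8/24) = 76.31 mg

76.3 mg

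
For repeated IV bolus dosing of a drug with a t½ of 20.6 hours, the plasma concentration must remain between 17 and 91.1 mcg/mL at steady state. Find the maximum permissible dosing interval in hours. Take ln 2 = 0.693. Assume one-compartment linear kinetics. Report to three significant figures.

k = 0.693 / t½ = 0.693 / 20.6 = 0.03364 h⁻¹
Between IV bolus doses, concentration decays as C = C₀·e^(−kτ), so C_peak/C_trough = e^(kτ).
τ_max = ln(C_peak/C_trough) / k = ln(91.1/17) / 0.03364 = 1.679 / 0.03364 = 49.91 h

49.9 h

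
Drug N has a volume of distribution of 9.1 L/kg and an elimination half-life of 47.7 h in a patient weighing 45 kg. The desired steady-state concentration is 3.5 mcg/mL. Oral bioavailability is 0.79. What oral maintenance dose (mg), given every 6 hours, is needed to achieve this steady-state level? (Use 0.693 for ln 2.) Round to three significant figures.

Vd(total) = 45 kg × 9.1 L/kg = 409.5 L
CL = ln 2 · Vd / t½ = 0.693 × 409.5 / 47.7 = 5.949 L/h
D = CL × Css × τ / F = 5.949 × 3.5 × 6 / 0.79 = 158.1 mg

158 mg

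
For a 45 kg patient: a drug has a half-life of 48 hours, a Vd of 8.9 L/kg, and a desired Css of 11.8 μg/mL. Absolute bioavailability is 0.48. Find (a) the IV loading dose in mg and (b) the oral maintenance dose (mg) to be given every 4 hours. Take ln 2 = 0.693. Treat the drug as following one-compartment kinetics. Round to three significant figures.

Vd(total) = 45 kg × 8.9 L/kg = 400.5 L
LD = Vd × C = 400.5 × 11.8 = 4726 mg
CL = 0.693 × Vd / t½ = 0.693 × 400.5 / 48 = 5.782 L/h
D = CL × Css × τ / F = 5.782 × 11.8 × 4 / 0.48 = 568.6 mg

(a) 4730 mg; (b) 569 mg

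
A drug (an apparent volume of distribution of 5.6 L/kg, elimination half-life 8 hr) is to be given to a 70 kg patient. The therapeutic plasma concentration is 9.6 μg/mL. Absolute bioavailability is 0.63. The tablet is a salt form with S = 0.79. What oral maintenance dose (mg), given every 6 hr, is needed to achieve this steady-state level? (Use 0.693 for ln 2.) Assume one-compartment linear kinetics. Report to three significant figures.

3930 mg

Vd = 5.6 L/kg × 70 kg = 392.0 L
k = 0.693/8 = 0.08663 h⁻¹, so CL = k·Vd = 0.08663 × 392.0 = 33.96 L/h
D = CL × Css × τ / F / S = 33.96 × 9.6 × 6 / 0.63 / 0.79 = 3930 mg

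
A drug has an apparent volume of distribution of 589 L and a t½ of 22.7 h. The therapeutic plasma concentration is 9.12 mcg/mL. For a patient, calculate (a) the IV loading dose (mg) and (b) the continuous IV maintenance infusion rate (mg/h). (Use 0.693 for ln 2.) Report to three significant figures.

(a) 5370 mg; (b) 164 mg/h

LD = Vd × C = 589.0 × 9.12 = 5372 mg
CL = 0.693 × Vd / t½ = 0.693 × 589.0 / 22.7 = 17.98 L/h
Infusion rate = CL × Css = 17.98 × 9.12 = 164.0 mg/h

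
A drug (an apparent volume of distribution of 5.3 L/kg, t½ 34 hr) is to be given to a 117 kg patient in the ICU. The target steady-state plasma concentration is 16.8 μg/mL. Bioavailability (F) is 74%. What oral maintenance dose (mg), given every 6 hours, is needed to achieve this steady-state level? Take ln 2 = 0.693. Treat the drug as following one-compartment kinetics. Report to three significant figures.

1720 mg

Vd(total) = 117 kg × 5.3 L/kg = 620.1 L
k = 0.693/34 = 0.02038 h⁻¹, so CL = k·Vd = 0.02038 × 620.1 = 12.64 L/h
D = CL × Css × τ / F = 12.64 × 16.8 × 6 / 0.74 = 1722 mg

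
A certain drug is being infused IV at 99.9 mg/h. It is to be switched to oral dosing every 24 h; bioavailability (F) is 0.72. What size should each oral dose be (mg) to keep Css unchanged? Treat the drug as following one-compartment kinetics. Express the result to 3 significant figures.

To maintain the same Css, the systemic dosing rate must be unchanged: F·D/τ = infusion rate.
D = rate × τ / F = 99.9 × 24 / 0.72 = 3330 mg

3330 mg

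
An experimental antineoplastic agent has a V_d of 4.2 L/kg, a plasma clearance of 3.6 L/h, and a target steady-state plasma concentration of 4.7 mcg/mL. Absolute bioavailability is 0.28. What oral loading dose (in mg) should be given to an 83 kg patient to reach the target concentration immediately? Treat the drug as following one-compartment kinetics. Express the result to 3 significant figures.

Vd(total) = 83 kg × 4.2 L/kg = 348.6 L
The loading dose fills Vd to the target concentration.
LD = Vd × C / F = 348.6 × 4.700 / 0.28 = 5852 mg

5850 mg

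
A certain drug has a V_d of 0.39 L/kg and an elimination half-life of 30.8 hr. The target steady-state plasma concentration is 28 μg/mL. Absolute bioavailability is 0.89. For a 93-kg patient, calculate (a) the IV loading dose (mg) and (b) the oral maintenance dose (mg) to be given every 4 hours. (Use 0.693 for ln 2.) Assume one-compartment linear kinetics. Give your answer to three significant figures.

(a) 1020 mg; (b) 103 mg

Vd(total) = 93 kg × 0.39 L/kg = 36.27 L
LD = Vd × C = 36.27 × 28 = 1016 mg
CL = 0.693 × Vd / t½ = 0.693 × 36.27 / 30.8 = 0.8161 L/h
D = CL × Css × τ / F = 0.8161 × 28 × 4 / 0.89 = 102.7 mg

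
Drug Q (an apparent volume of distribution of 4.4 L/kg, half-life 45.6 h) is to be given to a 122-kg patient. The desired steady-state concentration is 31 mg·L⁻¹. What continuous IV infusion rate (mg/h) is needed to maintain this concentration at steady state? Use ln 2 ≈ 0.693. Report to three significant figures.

253 mg/h

Vd = 4.4 L/kg × 122 kg = 536.8 L
k = 0.693/45.6 = 0.01520 h⁻¹, so CL = k·Vd = 0.01520 × 536.8 = 8.159 L/h
Infusion rate = CL × Css = 8.159 × 31 = 252.9 mg/h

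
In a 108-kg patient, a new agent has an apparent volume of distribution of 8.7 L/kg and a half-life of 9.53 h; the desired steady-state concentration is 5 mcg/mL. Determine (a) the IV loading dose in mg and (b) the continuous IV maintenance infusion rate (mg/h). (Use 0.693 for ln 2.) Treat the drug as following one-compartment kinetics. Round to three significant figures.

Total Vd = 8.7 × 108 = 939.6 L
LD = Vd × C = 939.6 × 5 = 4698 mg
CL = 0.693 × Vd / t½ = 0.693 × 939.6 / 9.53 = 68.33 L/h
Infusion rate = CL × Css = 68.33 × 5 = 341.7 mg/h

(a) 4700 mg; (b) 342 mg/h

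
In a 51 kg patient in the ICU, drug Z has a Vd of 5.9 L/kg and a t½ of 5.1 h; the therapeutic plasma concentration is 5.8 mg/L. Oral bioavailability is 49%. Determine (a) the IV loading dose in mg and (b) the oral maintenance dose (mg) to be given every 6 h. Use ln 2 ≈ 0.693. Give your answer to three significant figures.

(a) 1750 mg; (b) 2900 mg

Vd = 5.9 L/kg × 51 kg = 300.9 L
LD = Vd × C = 300.9 × 5.8 = 1745 mg
CL = 0.693 × Vd / t½ = 0.693 × 300.9 / 5.1 = 40.89 L/h
D = CL × Css × τ / F = 40.89 × 5.8 × 6 / 0.49 = 2904 mg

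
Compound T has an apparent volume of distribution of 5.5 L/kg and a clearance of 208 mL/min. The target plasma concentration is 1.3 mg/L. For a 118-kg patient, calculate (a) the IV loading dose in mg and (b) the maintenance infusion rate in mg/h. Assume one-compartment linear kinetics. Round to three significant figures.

Total Vd = 5.5 × 118 = 649.0 L
LD = Vd · C_target = 649.0 × 1.3 = 843.7 mg
CL = 208 mL/min = 208 × 0.06 = 12.48 L/h
Maintenance: replace elimination → rate = CL × Css = 12.48 × 1.3 = 16.22 mg/h

(a) 844 mg; (b) 16.2 mg/h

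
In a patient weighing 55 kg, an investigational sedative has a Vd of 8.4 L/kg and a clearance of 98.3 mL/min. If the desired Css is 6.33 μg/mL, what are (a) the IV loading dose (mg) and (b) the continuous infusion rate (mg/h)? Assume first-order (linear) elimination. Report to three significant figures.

Total Vd = 8.4 × 55 = 462.0 L
Loading: fill Vd to C_target → 462.0 L × 6.33 mg/L = 2924 mg
CL = 98.3 mL/min × 60/1000 = 5.898 L/h
Maintenance infusion rate = CL × Css = 5.898 × 6.33 = 37.33 mg/h

(a) 2920 mg; (b) 37.3 mg/h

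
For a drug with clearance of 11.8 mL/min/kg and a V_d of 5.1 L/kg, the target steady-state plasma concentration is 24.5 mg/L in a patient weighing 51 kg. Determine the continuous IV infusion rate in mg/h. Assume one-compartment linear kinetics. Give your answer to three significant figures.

885 mg/h

CL = 11.8 mL/min/kg × 51 kg = 601.8 mL/min = 601.8 × 60/1000 = 36.11 L/h
Infusion rate = CL · Css = 36.11 L/h × 24.5 mg/L = 884.7 mg/h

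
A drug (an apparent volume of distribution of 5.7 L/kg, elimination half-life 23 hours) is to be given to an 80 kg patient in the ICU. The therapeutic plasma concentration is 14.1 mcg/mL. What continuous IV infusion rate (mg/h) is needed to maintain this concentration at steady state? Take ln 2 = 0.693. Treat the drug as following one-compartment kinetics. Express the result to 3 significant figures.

Vd = 5.7 L/kg × 80 kg = 456.0 L
CL = ln 2 · Vd / t½ = 0.693 × 456.0 / 23 = 13.74 L/h
Infusion rate = CL × Css = 13.74 × 14.1 = 193.7 mg/h

194 mg/h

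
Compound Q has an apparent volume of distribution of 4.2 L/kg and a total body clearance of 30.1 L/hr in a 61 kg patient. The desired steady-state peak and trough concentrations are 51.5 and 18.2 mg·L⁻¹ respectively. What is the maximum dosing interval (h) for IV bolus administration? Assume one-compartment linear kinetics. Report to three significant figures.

8.85 h

Total Vd = 4.2 × 61 = 256.2 L
k = CL / Vd = 30.10 / 256.2 = 0.1175 h⁻¹
Between IV bolus doses, concentration decays as C = C₀·e^(−kτ), so C_peak/C_trough = e^(kτ).
τ_max = ln(C_peak/C_trough) / k = ln(51.5/18.2) / 0.1175 = 1.040 / 0.1175 = 8.851 h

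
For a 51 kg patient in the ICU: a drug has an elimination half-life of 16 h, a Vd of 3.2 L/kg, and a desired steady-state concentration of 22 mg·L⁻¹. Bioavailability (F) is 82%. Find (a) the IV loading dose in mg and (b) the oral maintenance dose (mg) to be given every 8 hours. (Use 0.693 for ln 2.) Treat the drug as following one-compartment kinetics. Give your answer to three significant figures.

(a) 3590 mg; (b) 1520 mg

Vd = 3.2 L/kg × 51 kg = 163.2 L
LD = Vd × C = 163.2 × 22 = 3590 mg
CL = 0.693 × Vd / t½ = 0.693 × 163.2 / 16 = 7.069 L/h
D = CL × Css × τ / F = 7.069 × 22 × 8 / 0.82 = 1517 mg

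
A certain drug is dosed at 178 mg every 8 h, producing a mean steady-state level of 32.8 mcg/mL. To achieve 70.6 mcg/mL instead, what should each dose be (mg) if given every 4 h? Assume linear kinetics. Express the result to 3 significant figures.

With linear kinetics, Css is proportional to dose rate (D/τ) at fixed clearance.
D₂ = D₁ × (Css,target / Css,current) × (τ₂/τ₁) = 178 × (70.6/32.8) × (4/8) = 191.6 mg

192 mg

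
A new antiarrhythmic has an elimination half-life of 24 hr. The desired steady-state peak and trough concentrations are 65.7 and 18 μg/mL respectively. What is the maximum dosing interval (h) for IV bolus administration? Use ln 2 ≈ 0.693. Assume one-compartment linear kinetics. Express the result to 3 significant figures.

44.8 h

k = 0.693 / t½ = 0.693 / 24 = 0.02888 h⁻¹
Between IV bolus doses, concentration decays as C = C₀·e^(−kτ), so C_peak/C_trough = e^(kτ).
τ_max = ln(C_peak/C_trough) / k = ln(65.7/18) / 0.02888 = 1.295 / 0.02888 = 44.84 h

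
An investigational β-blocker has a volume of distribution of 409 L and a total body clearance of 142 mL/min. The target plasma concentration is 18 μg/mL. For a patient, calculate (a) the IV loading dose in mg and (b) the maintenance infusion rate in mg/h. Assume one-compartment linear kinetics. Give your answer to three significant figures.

Loading dose = Vd × C = 409.0 × 18 = 7362 mg
CL = 142 mL/min × 60/1000 = 8.520 L/h
Infusion rate = 8.520 L/h × 18 mg/L = 153.4 mg/h

(a) 7360 mg; (b) 153 mg/h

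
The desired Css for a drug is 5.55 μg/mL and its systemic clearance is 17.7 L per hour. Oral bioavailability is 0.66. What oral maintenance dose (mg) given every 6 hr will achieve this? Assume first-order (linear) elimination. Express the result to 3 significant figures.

893 mg

At steady state, dose per interval replaces the amount cleared in that interval: F·D/τ = CL·Css.
D = CL × Css × τ / F = 17.70 × 5.55 × 6 / 0.66 = 893.0 mg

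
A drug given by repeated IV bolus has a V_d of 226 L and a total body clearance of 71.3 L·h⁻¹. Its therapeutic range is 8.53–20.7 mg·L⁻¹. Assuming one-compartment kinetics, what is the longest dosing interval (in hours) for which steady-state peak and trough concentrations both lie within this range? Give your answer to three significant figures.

k = CL / Vd = 71.30 / 226.0 = 0.3155 h⁻¹
Between IV bolus doses, concentration decays as C = C₀·e^(−kτ), so C_peak/C_trough = e^(kτ).
τ_max = ln(C_peak/C_trough) / k = ln(20.7/8.53) / 0.3155 = 0.8865 / 0.3155 = 2.810 h

2.81 h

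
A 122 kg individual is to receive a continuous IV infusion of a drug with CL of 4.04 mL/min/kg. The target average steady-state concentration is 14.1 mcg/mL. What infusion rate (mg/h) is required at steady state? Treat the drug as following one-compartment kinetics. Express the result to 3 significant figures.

417 mg/h

CL = 4.04 mL/min/kg × 122 kg = 492.9 mL/min = 492.9 × 60/1000 = 29.57 L/h
Infusion rate = CL · Css = 29.57 L/h × 14.1 mg/L = 416.9 mg/h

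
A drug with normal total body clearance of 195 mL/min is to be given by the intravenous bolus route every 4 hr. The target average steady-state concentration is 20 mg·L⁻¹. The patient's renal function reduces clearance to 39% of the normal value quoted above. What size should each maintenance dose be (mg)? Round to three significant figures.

CL = 195 mL/min = 195 × 0.06 = 11.70 L/h
Patient clearance = 0.39 × 11.70 = 4.563 L/h
D = CL × Css × τ = 4.563 × 20 × 4 = 365.0 mg

365 mg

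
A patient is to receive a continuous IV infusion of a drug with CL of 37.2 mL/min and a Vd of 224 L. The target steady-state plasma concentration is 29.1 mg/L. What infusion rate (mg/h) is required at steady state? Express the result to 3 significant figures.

Convert clearance: 37.2 mL/min × 60 min/h ÷ 1000 mL/L = 2.232 L/h
At steady state, infusion rate equals elimination rate: rate in = CL × Css.
R₀ = 2.232 × 29.1 = 64.95 mg/h

65.0 mg/h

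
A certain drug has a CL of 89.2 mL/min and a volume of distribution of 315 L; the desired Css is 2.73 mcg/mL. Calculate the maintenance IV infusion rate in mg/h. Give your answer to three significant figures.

14.6 mg/h

Convert clearance: 89.2 mL/min × 60 min/h ÷ 1000 mL/L = 5.352 L/h
Vd does not affect the maintenance rate; only clearance governs steady-state input.
Rate = CL × Css = 5.352 × 2.73 = 14.61 mg/h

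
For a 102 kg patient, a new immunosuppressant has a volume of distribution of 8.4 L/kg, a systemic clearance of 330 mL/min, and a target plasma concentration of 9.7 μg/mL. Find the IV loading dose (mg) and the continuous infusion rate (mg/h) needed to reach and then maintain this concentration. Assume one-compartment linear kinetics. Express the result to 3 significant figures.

Vd = 8.4 L/kg × 102 kg = 856.8 L
LD = Vd · C_target = 856.8 × 9.7 = 8311 mg
CL = 330 mL/min × 60/1000 = 19.80 L/h
Maintenance: replace elimination → rate = CL × Css = 19.80 × 9.7 = 192.1 mg/h

(a) 8310 mg; (b) 192 mg/h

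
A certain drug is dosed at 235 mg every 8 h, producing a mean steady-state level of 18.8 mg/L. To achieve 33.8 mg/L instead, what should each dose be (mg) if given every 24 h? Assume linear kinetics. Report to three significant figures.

For first-order elimination, Css ∝ F·D/(CL·τ); F and CL are unchanged, so Css ∝ D/τ.
D₂ = D₁ × (Css,target / Css,current) × (τ₂/τ₁) = 235 × (33.8/18.8) × (24/8) = 1268 mg

1270 mg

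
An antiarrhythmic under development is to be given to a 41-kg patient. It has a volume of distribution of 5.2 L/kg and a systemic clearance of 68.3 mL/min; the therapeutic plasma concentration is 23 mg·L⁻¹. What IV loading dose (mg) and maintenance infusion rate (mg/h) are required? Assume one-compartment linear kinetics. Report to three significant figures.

(a) 4900 mg; (b) 94.3 mg/h

Vd(total) = 41 kg × 5.2 L/kg = 213.2 L
Loading dose = Vd × C = 213.2 × 23 = 4904 mg
CL = 68.3 mL/min × 60/1000 = 4.098 L/h
Maintenance infusion rate = CL × Css = 4.098 × 23 = 94.25 mg/h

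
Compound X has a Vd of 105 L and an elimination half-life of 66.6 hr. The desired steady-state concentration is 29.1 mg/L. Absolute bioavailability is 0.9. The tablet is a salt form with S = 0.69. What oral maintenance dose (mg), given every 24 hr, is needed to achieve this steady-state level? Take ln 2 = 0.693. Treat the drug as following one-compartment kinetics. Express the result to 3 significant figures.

CL = 0.693 × Vd / t½ = 0.693 × 105.0 / 66.6 = 1.093 L/h
D = CL × Css × τ / F / S = 1.093 × 29.1 × 24 / 0.9 / 0.69 = 1229 mg

1230 mg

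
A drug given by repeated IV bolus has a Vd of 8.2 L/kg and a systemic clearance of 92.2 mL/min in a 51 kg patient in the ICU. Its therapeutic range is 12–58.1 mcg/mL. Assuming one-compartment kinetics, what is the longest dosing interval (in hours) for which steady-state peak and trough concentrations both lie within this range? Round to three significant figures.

119 h

Vd(total) = 51 kg × 8.2 L/kg = 418.2 L
Convert clearance: 92.2 mL/min × 60 min/h ÷ 1000 mL/L = 5.532 L/h
k = CL / Vd = 5.532 / 418.2 = 0.01323 h⁻¹
Between IV bolus doses, concentration decays as C = C₀·e^(−kτ), so C_peak/C_trough = e^(kτ).
τ_max = ln(C_peak/C_trough) / k = ln(58.1/12) / 0.01323 = 1.577 / 0.01323 = 119.2 h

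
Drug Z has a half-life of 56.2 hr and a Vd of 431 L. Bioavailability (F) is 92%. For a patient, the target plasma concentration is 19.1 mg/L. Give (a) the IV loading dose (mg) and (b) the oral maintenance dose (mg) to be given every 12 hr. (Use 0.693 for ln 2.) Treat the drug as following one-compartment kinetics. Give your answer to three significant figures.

(a) 8230 mg; (b) 1320 mg

LD = Vd × C = 431.0 × 19.1 = 8232 mg
CL = 0.693 × Vd / t½ = 0.693 × 431.0 / 56.2 = 5.315 L/h
D = CL × Css × τ / F = 5.315 × 19.1 × 12 / 0.92 = 1324 mg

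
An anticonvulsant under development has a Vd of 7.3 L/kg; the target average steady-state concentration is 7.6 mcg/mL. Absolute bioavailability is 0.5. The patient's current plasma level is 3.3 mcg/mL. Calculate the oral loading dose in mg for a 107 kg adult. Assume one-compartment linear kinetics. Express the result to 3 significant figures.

6720 mg

Total Vd = 7.3 × 107 = 781.1 L
Concentration deficit ΔC = 7.6 − 3.3 = 4.300 mg/L
LD = Vd × ΔC / F = 781.1 × 4.300 / 0.5 = 6717 mg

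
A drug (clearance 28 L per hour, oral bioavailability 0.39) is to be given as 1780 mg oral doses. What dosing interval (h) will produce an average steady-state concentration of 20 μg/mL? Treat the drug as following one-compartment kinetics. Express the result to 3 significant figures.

1.24 h

F·D/τ = CL·Css → τ = F·D / (CL·Css).
τ = 0.39 × 1780 / (28 × 20) = 1.240 h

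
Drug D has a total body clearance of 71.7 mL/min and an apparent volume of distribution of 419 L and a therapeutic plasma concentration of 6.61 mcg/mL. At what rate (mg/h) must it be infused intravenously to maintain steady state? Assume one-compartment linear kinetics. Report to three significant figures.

CL = 71.7 mL/min = 71.7 × 0.06 = 4.302 L/h
Maintenance depends on clearance, not Vd — rate in must match rate out.
Infusion rate = CL · Css = 4.302 L/h × 6.61 mg/L = 28.44 mg/h

28.4 mg/h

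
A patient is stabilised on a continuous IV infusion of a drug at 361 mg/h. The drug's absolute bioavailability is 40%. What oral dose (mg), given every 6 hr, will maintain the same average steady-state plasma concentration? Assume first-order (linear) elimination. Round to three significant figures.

5420 mg

To maintain the same Css, the systemic dosing rate must be unchanged: F·D/τ = infusion rate.
D = rate × τ / F = 361 × 6 / 0.4 = 5415 mg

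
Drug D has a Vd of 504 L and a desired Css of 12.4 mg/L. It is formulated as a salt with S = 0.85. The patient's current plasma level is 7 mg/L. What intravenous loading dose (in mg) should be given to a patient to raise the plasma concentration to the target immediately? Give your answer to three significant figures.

Concentration deficit ΔC = 12.4 − 7 = 5.400 mg/L
LD = Vd × ΔC / S = 504.0 × 5.400 / 0.85 = 3202 mg

3200 mg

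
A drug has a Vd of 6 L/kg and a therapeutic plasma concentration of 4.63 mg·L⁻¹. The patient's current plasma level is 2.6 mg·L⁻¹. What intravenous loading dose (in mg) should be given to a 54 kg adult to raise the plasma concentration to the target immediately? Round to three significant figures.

Vd(total) = 54 kg × 6 L/kg = 324.0 L
The loading dose fills Vd to the target concentration.
Concentration deficit ΔC = 4.63 − 2.6 = 2.030 mg/L
LD = Vd × ΔC = 324.0 × 2.030 = 657.7 mg

658 mg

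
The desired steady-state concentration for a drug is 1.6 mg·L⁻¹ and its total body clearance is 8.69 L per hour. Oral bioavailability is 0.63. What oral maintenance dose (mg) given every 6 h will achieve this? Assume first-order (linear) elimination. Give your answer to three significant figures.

At steady state, dose per interval replaces the amount cleared in that interval: F·D/τ = CL·Css.
D = CL × Css × τ / F = 8.690 × 1.6 × 6 / 0.63 = 132.4 mg

132 mg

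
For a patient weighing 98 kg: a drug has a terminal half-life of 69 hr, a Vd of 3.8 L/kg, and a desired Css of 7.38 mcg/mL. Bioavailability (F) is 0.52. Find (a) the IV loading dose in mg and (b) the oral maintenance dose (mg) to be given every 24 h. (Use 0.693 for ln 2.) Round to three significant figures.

Total Vd = 3.8 × 98 = 372.4 L
LD = Vd × C = 372.4 × 7.38 = 2748 mg
CL = 0.693 × Vd / t½ = 0.693 × 372.4 / 69 = 3.740 L/h
D = CL × Css × τ / F = 3.740 × 7.38 × 24 / 0.52 = 1274 mg

(a) 2750 mg; (b) 1270 mg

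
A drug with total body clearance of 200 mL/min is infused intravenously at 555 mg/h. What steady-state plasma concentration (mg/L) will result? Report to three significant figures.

CL = 200 mL/min = 200 × 0.06 = 12.00 L/h
Css = rate / CL = 555 / 12.00 = 46.25 mg/L

46.3 mg/L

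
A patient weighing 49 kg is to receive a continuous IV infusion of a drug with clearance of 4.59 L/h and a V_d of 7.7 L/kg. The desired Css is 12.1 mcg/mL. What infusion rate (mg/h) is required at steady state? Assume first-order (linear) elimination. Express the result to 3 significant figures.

55.5 mg/h

At steady state, infusion rate equals elimination rate: rate in = CL × Css.
Infusion rate = CL · Css = 4.590 L/h × 12.1 mg/L = 55.54 mg/h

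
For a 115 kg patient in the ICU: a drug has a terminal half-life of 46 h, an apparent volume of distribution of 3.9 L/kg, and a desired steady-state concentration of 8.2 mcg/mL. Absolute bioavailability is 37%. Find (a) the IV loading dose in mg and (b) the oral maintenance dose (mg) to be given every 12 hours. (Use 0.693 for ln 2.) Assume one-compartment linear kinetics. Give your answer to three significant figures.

Vd(total) = 115 kg × 3.9 L/kg = 448.5 L
LD = Vd × C = 448.5 × 8.2 = 3678 mg
CL = 0.693 × Vd / t½ = 0.693 × 448.5 / 46 = 6.757 L/h
D = CL × Css × τ / F = 6.757 × 8.2 × 12 / 0.37 = 1797 mg

(a) 3680 mg; (b) 1800 mg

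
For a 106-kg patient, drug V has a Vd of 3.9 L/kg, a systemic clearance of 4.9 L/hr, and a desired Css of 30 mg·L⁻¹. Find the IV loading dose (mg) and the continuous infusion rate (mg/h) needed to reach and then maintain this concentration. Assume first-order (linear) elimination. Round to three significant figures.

(a) 12400 mg; (b) 147 mg/h

Total Vd = 3.9 × 106 = 413.4 L
Loading dose = Vd × C = 413.4 × 30 = 12400 mg
Infusion rate = 4.900 L/h × 30 mg/L = 147.0 mg/h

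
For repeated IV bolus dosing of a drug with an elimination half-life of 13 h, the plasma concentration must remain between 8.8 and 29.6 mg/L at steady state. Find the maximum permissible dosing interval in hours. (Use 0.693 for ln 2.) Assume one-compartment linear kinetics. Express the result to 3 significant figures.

k = 0.693 / t½ = 0.693 / 13 = 0.05331 h⁻¹
Between IV bolus doses, concentration decays as C = C₀·e^(−kτ), so C_peak/C_trough = e^(kτ).
τ_max = ln(C_peak/C_trough) / k = ln(29.6/8.8) / 0.05331 = 1.213 / 0.05331 = 22.75 h

22.8 h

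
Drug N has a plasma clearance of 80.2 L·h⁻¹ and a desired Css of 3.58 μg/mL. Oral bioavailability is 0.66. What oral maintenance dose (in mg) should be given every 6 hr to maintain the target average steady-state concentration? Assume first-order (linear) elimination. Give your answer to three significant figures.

2610 mg

D = CL × Css × τ / F = 80.20 × 3.58 × 6 / 0.66 = 2610 mg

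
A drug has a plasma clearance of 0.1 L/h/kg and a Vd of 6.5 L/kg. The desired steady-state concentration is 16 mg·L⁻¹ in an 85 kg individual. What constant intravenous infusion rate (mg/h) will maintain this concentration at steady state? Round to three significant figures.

CL = 0.1 L/h/kg × 85 kg = 8.500 L/h
R₀ = 8.500 × 16 = 136.0 mg/h

136 mg/h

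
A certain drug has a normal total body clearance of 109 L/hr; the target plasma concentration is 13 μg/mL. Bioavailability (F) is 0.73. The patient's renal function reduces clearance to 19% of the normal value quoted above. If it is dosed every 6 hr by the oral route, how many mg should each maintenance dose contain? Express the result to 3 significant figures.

2210 mg

Patient clearance = 0.19 × 109.0 = 20.71 L/h
D = CL × Css × τ / F = 20.71 × 13 × 6 / 0.73 = 2213 mg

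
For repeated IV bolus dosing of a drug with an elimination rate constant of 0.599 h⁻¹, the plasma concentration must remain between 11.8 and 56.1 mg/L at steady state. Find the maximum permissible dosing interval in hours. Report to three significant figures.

Between IV bolus doses, concentration decays as C = C₀·e^(−kτ), so C_peak/C_trough = e^(kτ).
τ_max = ln(C_peak/C_trough) / k = ln(56.1/11.8) / 0.5990 = 1.559 / 0.5990 = 2.603 h

2.60 h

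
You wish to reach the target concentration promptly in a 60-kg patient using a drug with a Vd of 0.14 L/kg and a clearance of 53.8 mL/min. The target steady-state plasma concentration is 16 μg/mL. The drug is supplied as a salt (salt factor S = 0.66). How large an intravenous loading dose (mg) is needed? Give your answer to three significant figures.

Total Vd = 0.14 × 60 = 8.400 L
LD is governed by Vd — clearance does not enter the loading-dose calculation.
LD = Vd × C / S = 8.400 × 16.00 / 0.66 = 203.6 mg

204 mg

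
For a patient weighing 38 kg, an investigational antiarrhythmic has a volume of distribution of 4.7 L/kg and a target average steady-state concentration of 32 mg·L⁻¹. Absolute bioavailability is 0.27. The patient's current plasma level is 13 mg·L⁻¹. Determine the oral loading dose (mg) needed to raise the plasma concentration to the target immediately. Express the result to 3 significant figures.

12600 mg

Total Vd = 4.7 × 38 = 178.6 L
The loading dose fills Vd to the target concentration.
Concentration deficit ΔC = 32 − 13 = 19.00 mg/L
LD = Vd × ΔC / F = 178.6 × 19.00 / 0.27 = 12570 mg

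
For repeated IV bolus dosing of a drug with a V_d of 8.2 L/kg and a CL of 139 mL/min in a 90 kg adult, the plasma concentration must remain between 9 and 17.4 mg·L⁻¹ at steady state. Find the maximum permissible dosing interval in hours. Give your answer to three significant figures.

Vd(total) = 90 kg × 8.2 L/kg = 738.0 L
Convert clearance: 139 mL/min × 60 min/h ÷ 1000 mL/L = 8.340 L/h
k = CL / Vd = 8.340 / 738.0 = 0.01130 h⁻¹
Between IV bolus doses, concentration decays as C = C₀·e^(−kτ), so C_peak/C_trough = e^(kτ).
τ_max = ln(C_peak/C_trough) / k = ln(17.4/9) / 0.01130 = 0.6592 / 0.01130 = 58.34 h

58.3 h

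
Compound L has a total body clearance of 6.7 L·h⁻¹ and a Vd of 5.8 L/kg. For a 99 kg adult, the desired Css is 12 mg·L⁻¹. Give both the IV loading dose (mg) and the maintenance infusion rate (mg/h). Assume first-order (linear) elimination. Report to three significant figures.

(a) 6890 mg; (b) 80.4 mg/h

Vd(total) = 99 kg × 5.8 L/kg = 574.2 L
LD = Vd · C_target = 574.2 × 12 = 6890 mg
Maintenance infusion rate = CL × Css = 6.700 × 12 = 80.40 mg/h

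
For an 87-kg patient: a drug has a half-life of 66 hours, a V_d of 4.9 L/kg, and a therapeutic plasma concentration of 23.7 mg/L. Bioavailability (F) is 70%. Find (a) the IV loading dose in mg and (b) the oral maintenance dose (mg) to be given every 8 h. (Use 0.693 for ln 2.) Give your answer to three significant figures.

(a) 10100 mg; (b) 1210 mg

Vd = 4.9 L/kg × 87 kg = 426.3 L
LD = Vd × C = 426.3 × 23.7 = 10100 mg
CL = 0.693 × Vd / t½ = 0.693 × 426.3 / 66 = 4.476 L/h
D = CL × Css × τ / F = 4.476 × 23.7 × 8 / 0.7 = 1212 mg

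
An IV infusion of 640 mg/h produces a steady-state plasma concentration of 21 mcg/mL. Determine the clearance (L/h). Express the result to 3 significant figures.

At steady state, infusion rate = CL × Css, so CL = rate / Css.
CL = 640 / 21 = 30.48 L/h

30.5 L/h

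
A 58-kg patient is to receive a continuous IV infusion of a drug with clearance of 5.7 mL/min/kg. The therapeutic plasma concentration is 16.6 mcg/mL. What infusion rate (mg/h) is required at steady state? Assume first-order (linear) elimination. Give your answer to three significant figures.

CL = 5.7 mL/min/kg × 58 kg = 330.6 mL/min = 330.6 × 60/1000 = 19.84 L/h
At steady state, infusion rate equals elimination rate: rate in = CL × Css.
R₀ = 19.84 × 16.6 = 329.3 mg/h

329 mg/h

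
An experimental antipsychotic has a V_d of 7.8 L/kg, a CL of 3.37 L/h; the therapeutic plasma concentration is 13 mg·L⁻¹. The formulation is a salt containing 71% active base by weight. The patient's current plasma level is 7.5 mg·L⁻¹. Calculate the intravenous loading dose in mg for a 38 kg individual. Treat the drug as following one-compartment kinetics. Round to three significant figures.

2300 mg

Total Vd = 7.8 × 38 = 296.4 L
Concentration deficit ΔC = 13 − 7.5 = 5.500 mg/L
LD = Vd × ΔC / S = 296.4 × 5.500 / 0.71 = 2296 mg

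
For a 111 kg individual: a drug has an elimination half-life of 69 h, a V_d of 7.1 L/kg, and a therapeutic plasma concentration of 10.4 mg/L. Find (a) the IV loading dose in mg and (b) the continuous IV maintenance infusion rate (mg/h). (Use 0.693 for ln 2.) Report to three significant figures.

(a) 8200 mg; (b) 82.3 mg/h

Total Vd = 7.1 × 111 = 788.1 L
LD = Vd × C = 788.1 × 10.4 = 8196 mg
CL = 0.693 × Vd / t½ = 0.693 × 788.1 / 69 = 7.915 L/h
Infusion rate = CL × Css = 7.915 × 10.4 = 82.32 mg/h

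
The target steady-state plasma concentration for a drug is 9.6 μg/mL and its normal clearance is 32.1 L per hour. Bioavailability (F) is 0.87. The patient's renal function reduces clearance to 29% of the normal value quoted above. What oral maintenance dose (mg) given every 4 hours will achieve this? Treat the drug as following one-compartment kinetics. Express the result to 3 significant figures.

Patient clearance = 0.29 × 32.10 = 9.309 L/h
D = CL × Css × τ / F = 9.309 × 9.6 × 4 / 0.87 = 410.9 mg

411 mg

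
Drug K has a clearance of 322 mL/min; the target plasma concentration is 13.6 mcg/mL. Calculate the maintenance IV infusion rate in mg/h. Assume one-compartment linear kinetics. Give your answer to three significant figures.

CL = 322 mL/min = 322 × 0.06 = 19.32 L/h
At steady state, infusion rate equals elimination rate: rate in = CL × Css.
Infusion rate = CL · Css = 19.32 L/h × 13.6 mg/L = 262.8 mg/h

263 mg/h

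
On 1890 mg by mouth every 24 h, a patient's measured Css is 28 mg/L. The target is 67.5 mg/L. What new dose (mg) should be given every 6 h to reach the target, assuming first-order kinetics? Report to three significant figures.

1140 mg

For first-order elimination, Css ∝ F·D/(CL·τ); F and CL are unchanged, so Css ∝ D/τ.
D₂ = D₁ × (Css,target / Css,current) × (τ₂/τ₁) = 1890 × (67.5/28) × (6/24) = 1139 mg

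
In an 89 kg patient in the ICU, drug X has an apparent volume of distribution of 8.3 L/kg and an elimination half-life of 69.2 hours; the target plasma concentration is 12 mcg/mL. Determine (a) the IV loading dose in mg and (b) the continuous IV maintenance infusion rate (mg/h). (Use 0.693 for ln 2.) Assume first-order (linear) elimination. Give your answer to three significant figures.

Vd = 8.3 L/kg × 89 kg = 738.7 L
LD = Vd × C = 738.7 × 12 = 8864 mg
CL = 0.693 × Vd / t½ = 0.693 × 738.7 / 69.2 = 7.398 L/h
Infusion rate = CL × Css = 7.398 × 12 = 88.78 mg/h

(a) 8860 mg; (b) 88.8 mg/h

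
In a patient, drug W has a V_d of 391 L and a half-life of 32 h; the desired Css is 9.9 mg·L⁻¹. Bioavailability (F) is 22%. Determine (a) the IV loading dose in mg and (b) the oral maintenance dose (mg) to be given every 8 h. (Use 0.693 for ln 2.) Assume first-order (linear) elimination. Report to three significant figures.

(a) 3870 mg; (b) 3050 mg

LD = Vd × C = 391.0 × 9.9 = 3871 mg
CL = 0.693 × Vd / t½ = 0.693 × 391.0 / 32 = 8.468 L/h
D = CL × Css × τ / F = 8.468 × 9.9 × 8 / 0.22 = 3048 mg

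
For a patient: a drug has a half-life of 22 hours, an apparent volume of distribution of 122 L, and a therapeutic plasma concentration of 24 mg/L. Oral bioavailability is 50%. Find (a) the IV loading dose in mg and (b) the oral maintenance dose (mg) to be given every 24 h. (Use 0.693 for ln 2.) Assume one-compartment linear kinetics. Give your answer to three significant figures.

(a) 2930 mg; (b) 4430 mg

LD = Vd × C = 122.0 × 24 = 2928 mg
CL = 0.693 × Vd / t½ = 0.693 × 122.0 / 22 = 3.843 L/h
D = CL × Css × τ / F = 3.843 × 24 × 24 / 0.5 = 4427 mg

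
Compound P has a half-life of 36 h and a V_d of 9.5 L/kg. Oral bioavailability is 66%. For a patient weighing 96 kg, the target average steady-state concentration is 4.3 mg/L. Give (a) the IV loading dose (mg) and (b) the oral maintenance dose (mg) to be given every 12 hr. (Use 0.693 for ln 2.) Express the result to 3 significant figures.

(a) 3920 mg; (b) 1370 mg

Vd = 9.5 L/kg × 96 kg = 912.0 L
LD = Vd × C = 912.0 × 4.3 = 3922 mg
CL = 0.693 × Vd / t½ = 0.693 × 912.0 / 36 = 17.56 L/h
D = CL × Css × τ / F = 17.56 × 4.3 × 12 / 0.66 = 1373 mg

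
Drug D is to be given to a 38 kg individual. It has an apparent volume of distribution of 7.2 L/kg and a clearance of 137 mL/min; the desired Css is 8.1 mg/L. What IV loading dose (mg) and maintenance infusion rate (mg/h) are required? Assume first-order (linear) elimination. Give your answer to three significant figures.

Vd(total) = 38 kg × 7.2 L/kg = 273.6 L
LD = Vd · C_target = 273.6 × 8.1 = 2216 mg
Convert clearance: 137 mL/min × 60 min/h ÷ 1000 mL/L = 8.220 L/h
Maintenance infusion rate = CL × Css = 8.220 × 8.1 = 66.58 mg/h

(a) 2220 mg; (b) 66.6 mg/h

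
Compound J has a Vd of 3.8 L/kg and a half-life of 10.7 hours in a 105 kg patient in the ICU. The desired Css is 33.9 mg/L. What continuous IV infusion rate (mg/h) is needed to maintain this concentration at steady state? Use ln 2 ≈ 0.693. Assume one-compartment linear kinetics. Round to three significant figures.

Vd = 3.8 L/kg × 105 kg = 399.0 L
CL = 0.693 × Vd / t½ = 0.693 × 399.0 / 10.7 = 25.84 L/h
Infusion rate = CL × Css = 25.84 × 33.9 = 876.0 mg/h

876 mg/h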